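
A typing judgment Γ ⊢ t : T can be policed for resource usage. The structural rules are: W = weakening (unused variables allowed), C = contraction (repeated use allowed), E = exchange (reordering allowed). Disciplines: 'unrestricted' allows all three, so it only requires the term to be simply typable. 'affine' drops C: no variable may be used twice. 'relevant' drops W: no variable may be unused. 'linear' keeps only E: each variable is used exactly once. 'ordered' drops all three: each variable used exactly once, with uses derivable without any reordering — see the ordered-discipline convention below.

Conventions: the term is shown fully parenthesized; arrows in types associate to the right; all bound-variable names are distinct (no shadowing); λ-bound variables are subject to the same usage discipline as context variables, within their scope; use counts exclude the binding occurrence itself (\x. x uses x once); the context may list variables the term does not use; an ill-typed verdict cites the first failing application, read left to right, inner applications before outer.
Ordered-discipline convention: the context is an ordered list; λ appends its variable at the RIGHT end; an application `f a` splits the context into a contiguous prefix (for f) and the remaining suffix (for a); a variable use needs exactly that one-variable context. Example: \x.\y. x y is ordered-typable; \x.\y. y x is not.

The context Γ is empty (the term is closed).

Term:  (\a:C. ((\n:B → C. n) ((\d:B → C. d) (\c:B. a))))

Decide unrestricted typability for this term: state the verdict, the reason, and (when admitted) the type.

yes — type-checks (C → B → C) and nothing is barred; term : C → B → C
usage: a (λ-bound): 1; n (λ-bound): 1; d (λ-bound): 1; c (λ-bound): 0
use order (left to right): n, d, a
typing: ✓ — C → B → C
per-discipline verdicts: ordered ✗ · linear ✗ · affine ✓ · relevant ✗ · unrestricted ✓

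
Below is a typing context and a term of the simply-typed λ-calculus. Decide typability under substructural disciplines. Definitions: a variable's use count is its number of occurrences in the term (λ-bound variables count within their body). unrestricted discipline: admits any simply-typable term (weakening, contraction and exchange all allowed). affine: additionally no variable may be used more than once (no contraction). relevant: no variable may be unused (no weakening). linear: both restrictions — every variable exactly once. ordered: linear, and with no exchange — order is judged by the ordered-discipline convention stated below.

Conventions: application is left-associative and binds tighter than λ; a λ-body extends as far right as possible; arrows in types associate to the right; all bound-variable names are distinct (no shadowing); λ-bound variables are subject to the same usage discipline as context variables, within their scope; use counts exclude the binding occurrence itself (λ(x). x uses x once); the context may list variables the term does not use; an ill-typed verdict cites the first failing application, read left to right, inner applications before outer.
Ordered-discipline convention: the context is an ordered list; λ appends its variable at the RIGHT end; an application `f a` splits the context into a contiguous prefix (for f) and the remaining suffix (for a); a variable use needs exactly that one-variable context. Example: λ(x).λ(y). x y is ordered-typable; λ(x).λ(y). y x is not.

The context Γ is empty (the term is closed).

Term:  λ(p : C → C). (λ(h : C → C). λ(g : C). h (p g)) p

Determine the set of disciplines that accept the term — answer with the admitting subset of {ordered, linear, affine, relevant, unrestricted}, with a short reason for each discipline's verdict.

accepted by: relevant, unrestricted
counts: p [bound]: 2×; h [bound]: 1×; g [bound]: 1×
use order (left to right): h, p, g, p
typing: the term checks, with type (C → C) → C → C
ordered ✗ (p ×2 used more than once (contraction))
linear ✗ (p ×2 used more than once (contraction))
affine ✗ (p ×2 used more than once (contraction))
relevant ✓ (p, h, g: all used, weakening unneeded)
unrestricted ✓ (simply typable at (C → C) → C → C; W, C, E all held)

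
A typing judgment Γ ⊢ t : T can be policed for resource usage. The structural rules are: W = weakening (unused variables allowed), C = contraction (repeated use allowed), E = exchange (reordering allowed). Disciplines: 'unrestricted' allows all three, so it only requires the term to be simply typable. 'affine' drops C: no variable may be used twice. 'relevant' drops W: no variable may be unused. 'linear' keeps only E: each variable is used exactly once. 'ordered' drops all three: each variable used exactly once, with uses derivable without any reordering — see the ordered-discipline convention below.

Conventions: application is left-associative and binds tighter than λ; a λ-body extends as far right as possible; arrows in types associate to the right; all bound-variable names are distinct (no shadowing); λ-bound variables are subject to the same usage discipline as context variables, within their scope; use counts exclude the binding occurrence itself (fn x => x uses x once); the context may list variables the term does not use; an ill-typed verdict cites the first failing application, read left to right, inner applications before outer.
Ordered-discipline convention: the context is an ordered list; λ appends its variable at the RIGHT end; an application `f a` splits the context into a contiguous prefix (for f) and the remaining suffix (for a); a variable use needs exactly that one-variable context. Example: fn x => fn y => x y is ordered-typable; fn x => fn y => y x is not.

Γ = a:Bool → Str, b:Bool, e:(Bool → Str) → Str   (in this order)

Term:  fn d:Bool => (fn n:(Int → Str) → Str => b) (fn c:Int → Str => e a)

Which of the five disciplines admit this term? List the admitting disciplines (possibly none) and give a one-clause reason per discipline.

admitted by: affine, unrestricted
usage: a=1; b=1; e=1; d (bound)=0; n (bound)=0; c (bound)=0
left-to-right use order: b, e, a
typing: well-typed — term : Bool → Bool
ordered: ✗ — d, n, c never used (weakening)
linear: ✗ — d, n, c never used (weakening)
affine: ✓ — no duplicate uses among a, b, e, d, n, c
relevant: ✗ — d, n, c never used (weakening)
unrestricted: ✓ — well-typed at Bool → Bool; no restrictions here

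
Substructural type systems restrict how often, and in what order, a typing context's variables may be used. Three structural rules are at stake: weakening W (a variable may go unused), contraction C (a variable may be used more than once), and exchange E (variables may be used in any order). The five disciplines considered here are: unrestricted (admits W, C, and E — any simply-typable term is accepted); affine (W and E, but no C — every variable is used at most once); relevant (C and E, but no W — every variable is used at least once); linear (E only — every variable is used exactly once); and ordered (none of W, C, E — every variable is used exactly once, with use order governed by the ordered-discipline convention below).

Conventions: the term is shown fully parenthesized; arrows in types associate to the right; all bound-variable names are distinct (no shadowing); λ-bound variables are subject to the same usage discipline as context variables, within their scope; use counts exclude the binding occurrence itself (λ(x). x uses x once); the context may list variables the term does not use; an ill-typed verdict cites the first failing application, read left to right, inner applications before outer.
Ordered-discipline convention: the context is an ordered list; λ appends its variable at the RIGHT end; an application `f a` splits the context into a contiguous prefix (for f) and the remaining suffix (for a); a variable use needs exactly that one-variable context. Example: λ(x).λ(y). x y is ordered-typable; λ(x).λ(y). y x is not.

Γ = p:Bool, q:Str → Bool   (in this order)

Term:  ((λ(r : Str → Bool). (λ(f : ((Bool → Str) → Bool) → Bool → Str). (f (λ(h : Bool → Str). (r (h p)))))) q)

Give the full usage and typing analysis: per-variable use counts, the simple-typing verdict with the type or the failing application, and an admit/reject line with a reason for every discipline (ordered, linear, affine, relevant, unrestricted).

counts: p: 1×, q: 1×, r (λ-bound): 1×, f (λ-bound): 1×, h (λ-bound): 1×
use order (left to right): f, r, h, p, q
typing: the term checks, with type (((Bool → Str) → Bool) → Bool → Str) → Bool → Str
ordered: ✗, use order f, r, h, p, q needs exchange
linear: ✓, single use per variable (p, q, r, f, h)
affine: ✓, at most one use each (p, q, r, f, h)
relevant: ✓, every one of p, q, r, f, h appears
unrestricted: ✓, simply typable at (((Bool → Str) → Bool) → Bool → Str) → Bool → Str; W, C, E all held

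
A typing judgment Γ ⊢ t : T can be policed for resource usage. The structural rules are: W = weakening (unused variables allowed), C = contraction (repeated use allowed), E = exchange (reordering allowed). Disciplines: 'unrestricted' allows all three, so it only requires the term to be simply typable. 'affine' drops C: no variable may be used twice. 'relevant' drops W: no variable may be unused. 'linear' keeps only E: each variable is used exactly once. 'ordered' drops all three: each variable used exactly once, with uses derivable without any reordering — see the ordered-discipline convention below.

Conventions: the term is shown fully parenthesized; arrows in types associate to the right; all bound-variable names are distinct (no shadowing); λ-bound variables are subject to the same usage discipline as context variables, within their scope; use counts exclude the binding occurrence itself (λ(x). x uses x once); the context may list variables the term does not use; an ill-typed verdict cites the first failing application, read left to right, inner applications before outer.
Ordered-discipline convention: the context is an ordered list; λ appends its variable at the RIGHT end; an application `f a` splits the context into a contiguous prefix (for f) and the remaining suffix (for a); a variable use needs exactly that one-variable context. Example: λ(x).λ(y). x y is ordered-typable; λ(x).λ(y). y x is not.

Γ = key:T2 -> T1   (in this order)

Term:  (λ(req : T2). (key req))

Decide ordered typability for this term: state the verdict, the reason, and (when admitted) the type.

yes — single-use (key, req), ordered derivation ok; term : T2 -> T1
counts: key: 1; req (λ-bound): 1
order of uses: key, req
typing: well-typed at T2 -> T1
all disciplines: ordered ✓, linear ✓, affine ✓, relevant ✓, unrestricted ✓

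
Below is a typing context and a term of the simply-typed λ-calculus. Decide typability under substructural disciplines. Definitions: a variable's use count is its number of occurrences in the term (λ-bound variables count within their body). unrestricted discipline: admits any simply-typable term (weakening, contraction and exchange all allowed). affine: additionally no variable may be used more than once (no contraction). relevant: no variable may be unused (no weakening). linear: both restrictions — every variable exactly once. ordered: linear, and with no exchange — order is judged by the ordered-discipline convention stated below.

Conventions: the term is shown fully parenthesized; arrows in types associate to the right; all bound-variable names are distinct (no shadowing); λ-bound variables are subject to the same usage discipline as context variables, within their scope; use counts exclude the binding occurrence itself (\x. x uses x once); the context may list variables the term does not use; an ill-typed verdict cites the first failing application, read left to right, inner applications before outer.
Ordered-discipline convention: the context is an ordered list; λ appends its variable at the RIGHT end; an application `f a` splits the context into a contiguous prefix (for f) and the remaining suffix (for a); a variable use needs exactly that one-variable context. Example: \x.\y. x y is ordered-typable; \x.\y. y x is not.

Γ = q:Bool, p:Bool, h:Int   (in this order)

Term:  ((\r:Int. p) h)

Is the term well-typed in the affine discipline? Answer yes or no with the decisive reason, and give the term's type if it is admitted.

yes — no duplicate uses among q, p, h, r; term : Bool
variable uses: q=0, p=1, h=1, r (bound)=0
uses in reading order: p, h
typing: well-typed — term : Bool
per-discipline verdicts: ordered ✗, linear ✗, affine ✓, relevant ✗, unrestricted ✓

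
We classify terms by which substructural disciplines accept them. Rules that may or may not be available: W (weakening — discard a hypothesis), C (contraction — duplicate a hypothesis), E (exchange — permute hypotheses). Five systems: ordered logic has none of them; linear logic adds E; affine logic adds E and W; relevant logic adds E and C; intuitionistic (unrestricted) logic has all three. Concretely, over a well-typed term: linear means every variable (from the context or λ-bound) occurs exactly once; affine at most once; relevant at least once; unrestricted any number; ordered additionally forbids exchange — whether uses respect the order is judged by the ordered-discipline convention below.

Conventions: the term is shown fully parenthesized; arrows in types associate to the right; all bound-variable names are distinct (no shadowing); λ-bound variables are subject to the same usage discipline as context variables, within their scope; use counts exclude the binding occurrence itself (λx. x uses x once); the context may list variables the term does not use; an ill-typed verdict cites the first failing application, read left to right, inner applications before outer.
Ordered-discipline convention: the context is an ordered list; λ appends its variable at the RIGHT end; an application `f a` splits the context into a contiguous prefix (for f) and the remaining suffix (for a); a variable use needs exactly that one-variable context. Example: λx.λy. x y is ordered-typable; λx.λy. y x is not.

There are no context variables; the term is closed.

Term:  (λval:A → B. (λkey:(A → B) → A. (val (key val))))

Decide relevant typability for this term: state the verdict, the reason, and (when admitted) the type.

yes — none of val, key goes unused; term : (A → B) → ((A → B) → A) → B
usage: val (λ-bound): 2, key (λ-bound): 1
order of uses: val, key, val
typing: ✓ — (A → B) → ((A → B) → A) → B
summary: ordered ✗, linear ✗, affine ✗, relevant ✓, unrestricted ✓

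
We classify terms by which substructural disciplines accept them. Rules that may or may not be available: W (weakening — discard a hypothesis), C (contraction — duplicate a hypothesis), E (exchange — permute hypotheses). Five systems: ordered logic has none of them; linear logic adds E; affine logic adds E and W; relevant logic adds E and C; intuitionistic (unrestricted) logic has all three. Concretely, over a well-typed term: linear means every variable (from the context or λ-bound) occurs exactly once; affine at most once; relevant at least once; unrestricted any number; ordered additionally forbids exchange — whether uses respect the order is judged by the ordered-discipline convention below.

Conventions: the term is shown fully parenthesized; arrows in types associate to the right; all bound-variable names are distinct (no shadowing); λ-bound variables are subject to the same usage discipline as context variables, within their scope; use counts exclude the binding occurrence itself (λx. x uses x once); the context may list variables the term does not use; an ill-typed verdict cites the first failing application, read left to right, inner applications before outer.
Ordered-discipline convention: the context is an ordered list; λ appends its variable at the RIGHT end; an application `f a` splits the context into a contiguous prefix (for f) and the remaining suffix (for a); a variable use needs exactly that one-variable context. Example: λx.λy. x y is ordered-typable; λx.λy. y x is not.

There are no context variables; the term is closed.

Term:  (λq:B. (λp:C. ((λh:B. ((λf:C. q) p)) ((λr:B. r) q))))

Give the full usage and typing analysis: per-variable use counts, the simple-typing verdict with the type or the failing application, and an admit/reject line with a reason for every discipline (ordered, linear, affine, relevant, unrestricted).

counts: q [bound]=2; p [bound]=1; h [bound]=0; f [bound]=0; r [bound]=1
order of uses: q, p, r, q
typing: ✓ — B → C → B
ordered ✗ (q ×2 used more than once (contraction); h, f never used (weakening))
linear ✗ (q ×2 used more than once (contraction); h, f never used (weakening))
affine ✗ (q ×2 used more than once (contraction))
relevant ✗ (h, f never used (weakening))
unrestricted ✓ (simply typable at B → C → B; W, C, E all held)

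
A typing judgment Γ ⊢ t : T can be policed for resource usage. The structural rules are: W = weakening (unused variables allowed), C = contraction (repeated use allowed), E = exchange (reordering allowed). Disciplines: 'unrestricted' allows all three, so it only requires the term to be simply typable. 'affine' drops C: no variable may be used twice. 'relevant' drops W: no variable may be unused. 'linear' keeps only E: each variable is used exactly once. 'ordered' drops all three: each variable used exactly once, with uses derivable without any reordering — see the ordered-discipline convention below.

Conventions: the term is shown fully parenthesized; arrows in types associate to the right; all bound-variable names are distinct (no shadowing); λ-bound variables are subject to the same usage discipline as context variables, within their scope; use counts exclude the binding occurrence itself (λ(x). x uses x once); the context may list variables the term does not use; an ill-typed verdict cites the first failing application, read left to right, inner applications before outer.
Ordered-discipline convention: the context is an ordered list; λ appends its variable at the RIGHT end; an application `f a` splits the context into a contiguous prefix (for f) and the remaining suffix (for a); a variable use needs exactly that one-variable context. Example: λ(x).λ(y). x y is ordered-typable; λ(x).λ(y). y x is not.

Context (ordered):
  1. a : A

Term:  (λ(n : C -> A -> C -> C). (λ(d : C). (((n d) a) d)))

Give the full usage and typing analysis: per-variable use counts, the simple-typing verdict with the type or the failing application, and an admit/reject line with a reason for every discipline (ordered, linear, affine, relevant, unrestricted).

variable uses: a ×1, n (λ-bound) ×1, d (λ-bound) ×2
order of uses: n, d, a, d
typing: well-typed at (C -> A -> C -> C) -> C -> C
ordered ✗ (needs contraction — d ×2)
linear ✗ (needs contraction — d ×2)
affine ✗ (needs contraction — d ×2)
relevant ✓ (a, n, d: all used, weakening unneeded)
unrestricted ✓ (well-typed at (C -> A -> C -> C) -> C -> C; no restrictions here)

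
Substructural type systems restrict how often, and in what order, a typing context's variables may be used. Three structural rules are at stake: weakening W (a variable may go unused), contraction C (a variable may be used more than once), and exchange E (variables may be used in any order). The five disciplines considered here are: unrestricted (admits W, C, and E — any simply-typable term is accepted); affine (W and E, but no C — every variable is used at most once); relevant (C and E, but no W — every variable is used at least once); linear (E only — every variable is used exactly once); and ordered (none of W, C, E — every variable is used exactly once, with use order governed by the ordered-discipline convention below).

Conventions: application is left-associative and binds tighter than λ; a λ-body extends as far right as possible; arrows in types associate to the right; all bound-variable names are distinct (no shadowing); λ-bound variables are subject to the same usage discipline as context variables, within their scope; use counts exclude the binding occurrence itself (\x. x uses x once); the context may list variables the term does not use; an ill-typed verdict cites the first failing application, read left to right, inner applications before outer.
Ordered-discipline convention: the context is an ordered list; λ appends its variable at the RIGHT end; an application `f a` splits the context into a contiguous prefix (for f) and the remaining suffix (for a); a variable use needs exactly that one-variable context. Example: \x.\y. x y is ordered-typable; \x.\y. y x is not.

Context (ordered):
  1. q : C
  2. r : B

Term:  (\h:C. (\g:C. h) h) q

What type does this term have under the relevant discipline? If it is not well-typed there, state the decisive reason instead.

not well-typed under relevant — needs weakening: r, g unused
use counts: q ×1; r ×0; h (λ-bound) ×2; g (λ-bound) ×0
left-to-right use order: h, h, q
typing: the term checks, with type C
across the five disciplines: ordered ✗ | linear ✗ | affine ✗ | relevant ✗ | unrestricted ✓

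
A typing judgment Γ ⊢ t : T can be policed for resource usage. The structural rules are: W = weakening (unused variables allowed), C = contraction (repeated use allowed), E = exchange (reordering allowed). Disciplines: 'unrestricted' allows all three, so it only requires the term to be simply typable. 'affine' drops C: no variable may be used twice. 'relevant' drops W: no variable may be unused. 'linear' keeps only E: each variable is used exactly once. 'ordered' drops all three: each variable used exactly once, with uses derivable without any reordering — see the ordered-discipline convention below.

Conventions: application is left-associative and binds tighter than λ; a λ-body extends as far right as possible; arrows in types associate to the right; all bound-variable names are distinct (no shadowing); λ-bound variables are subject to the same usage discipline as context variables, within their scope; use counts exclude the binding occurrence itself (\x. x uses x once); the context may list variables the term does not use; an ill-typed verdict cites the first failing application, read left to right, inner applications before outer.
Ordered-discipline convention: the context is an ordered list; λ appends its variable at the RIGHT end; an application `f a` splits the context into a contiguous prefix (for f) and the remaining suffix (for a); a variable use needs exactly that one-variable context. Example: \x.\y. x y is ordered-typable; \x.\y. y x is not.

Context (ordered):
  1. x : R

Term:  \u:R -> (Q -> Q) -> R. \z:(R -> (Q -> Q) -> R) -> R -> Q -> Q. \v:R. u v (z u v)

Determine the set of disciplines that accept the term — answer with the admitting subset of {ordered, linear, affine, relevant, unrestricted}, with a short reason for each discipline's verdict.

admitted in: unrestricted
counts: x: 0×, u (λ-bound): 2×, z (λ-bound): 1×, v (λ-bound): 2×
use order (left to right): u, v, z, u, v
typing: well-typed at (R -> (Q -> Q) -> R) -> ((R -> (Q -> Q) -> R) -> R -> Q -> Q) -> R -> R
ordered: ✗, needs contraction — u ×2, v ×2; x left unused
linear: ✗, needs contraction — u ×2, v ×2; x left unused
affine: ✗, needs contraction — u ×2, v ×2
relevant: ✗, x left unused
unrestricted: ✓, well-typed at (R -> (Q -> Q) -> R) -> ((R -> (Q -> Q) -> R) -> R -> Q -> Q) -> R -> R; no restrictions here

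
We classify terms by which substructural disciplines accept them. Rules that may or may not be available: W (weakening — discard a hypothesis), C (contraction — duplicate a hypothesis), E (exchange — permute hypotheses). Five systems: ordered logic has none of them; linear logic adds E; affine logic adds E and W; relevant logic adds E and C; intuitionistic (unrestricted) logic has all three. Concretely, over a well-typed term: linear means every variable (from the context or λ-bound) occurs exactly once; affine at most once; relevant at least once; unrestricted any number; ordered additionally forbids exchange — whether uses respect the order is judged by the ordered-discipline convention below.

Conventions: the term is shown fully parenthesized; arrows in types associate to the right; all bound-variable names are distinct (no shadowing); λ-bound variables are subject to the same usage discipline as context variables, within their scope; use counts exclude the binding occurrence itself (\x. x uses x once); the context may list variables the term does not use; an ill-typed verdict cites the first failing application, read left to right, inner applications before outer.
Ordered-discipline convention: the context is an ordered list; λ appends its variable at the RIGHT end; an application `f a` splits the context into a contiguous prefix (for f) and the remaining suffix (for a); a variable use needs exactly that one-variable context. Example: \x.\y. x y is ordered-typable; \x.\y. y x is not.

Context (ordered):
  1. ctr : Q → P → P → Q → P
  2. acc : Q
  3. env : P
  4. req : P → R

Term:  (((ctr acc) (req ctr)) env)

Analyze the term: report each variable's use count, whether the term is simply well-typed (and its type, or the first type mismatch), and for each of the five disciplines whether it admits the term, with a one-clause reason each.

use counts: ctr=2, acc=1, env=1, req=1
left-to-right use order: ctr, acc, req, ctr, env
typing: ill-typed: argument of type Q → P → P → Q → P where P is required
ordered ✗ (fails simple typing)
linear ✗ (a type mismatch blocks all five)
affine ✗ (the type mismatch rejects it)
relevant ✗ (not simply typable)
unrestricted ✗ (fails simple typing)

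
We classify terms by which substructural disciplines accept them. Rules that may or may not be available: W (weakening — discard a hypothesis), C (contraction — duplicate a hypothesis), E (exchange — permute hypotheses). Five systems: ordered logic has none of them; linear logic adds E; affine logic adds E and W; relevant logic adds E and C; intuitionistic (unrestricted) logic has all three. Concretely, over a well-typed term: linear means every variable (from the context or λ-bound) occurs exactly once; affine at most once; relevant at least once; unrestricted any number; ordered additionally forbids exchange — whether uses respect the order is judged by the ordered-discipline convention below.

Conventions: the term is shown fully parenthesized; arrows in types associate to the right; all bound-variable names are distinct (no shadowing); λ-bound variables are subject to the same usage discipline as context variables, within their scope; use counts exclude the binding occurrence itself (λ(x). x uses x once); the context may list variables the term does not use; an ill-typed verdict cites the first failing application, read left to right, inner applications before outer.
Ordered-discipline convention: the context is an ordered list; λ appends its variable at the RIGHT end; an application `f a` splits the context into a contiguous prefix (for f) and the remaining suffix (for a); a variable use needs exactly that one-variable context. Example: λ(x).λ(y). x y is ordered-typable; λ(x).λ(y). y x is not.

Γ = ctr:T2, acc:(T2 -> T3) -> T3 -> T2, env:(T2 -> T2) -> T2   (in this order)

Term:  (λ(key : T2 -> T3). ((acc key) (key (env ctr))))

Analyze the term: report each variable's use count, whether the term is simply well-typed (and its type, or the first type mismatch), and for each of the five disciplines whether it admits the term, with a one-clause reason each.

use counts: ctr=1; acc=1; env=1; key (bound)=2
left-to-right use order: acc, key, key, env, ctr
typing: ill-typed: argument of type T2 where T2 -> T2 is required
ordered: ✗, not simply typable
linear: ✗, fails simple typing
affine: ✗, a type mismatch blocks all five
relevant: ✗, the type mismatch rejects it
unrestricted: ✗, not simply typable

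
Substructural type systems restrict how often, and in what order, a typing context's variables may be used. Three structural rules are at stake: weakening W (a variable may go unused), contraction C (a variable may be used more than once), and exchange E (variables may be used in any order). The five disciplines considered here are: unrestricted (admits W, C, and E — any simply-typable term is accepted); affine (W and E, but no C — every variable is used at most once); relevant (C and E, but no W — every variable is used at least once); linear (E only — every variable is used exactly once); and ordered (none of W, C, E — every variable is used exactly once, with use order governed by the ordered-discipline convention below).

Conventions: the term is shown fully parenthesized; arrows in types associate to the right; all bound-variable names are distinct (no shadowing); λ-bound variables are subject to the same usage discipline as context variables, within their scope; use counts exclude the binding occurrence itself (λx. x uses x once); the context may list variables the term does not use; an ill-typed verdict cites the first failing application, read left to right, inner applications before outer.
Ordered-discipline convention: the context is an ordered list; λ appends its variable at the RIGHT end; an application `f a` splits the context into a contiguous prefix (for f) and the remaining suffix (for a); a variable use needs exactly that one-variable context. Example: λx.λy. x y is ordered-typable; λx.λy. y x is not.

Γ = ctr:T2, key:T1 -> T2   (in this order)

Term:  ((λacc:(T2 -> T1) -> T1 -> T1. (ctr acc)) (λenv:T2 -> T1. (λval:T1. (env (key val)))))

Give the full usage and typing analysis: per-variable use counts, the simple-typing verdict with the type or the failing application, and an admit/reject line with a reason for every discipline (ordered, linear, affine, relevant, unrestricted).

variable uses: ctr: 1; key: 1; acc (λ-bound): 1; env (λ-bound): 1; val (λ-bound): 1
left-to-right use order: ctr, acc, env, key, val
typing: ill-typed: applying a non-function (T2)
ordered: ✗, the type mismatch rejects it
linear: ✗, not simply typable
affine: ✗, fails simple typing
relevant: ✗, a type mismatch blocks all five
unrestricted: ✗, the type mismatch rejects it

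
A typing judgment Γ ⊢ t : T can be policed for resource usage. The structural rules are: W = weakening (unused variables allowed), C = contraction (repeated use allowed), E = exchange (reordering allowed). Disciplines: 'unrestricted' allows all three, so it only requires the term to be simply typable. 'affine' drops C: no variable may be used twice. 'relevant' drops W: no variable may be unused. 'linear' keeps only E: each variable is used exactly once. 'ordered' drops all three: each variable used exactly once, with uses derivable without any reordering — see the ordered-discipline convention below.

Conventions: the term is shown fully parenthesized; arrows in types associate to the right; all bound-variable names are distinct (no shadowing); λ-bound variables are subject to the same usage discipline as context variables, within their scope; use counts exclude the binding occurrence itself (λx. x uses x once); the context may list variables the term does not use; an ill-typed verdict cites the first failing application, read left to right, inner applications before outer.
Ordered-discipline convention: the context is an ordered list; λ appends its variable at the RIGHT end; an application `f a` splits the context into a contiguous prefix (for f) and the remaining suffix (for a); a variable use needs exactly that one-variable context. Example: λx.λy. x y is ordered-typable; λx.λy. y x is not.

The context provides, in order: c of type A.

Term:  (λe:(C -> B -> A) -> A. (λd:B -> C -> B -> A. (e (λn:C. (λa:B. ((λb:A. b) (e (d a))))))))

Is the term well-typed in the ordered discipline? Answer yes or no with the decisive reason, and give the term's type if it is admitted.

no — uses contraction: e ×2; c, n left unused
usage: c: 0×; e [bound]: 2×; d [bound]: 1×; n [bound]: 0×; a [bound]: 1×; b [bound]: 1×
uses in reading order: e, b, e, d, a
typing: the term checks, with type ((C -> B -> A) -> A) -> (B -> C -> B -> A) -> A
per-discipline verdicts: ordered ✗ | linear ✗ | affine ✗ | relevant ✗ | unrestricted ✓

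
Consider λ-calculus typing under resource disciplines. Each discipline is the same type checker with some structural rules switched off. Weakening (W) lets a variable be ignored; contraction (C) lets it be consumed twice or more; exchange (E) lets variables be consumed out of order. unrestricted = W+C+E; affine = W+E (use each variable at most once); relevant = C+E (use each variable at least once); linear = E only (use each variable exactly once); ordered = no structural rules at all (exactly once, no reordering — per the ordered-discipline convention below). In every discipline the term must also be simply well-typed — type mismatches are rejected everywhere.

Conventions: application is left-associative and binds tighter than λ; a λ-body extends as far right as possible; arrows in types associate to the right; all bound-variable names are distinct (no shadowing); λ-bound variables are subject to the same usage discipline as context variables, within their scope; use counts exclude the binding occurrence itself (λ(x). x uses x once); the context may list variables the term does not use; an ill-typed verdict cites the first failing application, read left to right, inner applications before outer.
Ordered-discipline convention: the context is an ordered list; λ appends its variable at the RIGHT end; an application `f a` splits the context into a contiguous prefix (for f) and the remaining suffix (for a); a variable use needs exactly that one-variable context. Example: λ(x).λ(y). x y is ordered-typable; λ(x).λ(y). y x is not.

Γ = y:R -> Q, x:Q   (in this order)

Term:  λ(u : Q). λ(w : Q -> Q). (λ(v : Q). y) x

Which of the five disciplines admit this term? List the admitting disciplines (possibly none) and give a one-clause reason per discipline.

admitted by: affine, unrestricted
usage: y: 1; x: 1; u (λ-bound): 0; w (λ-bound): 0; v (λ-bound): 0
order of uses: y, x
typing: well-typed — term : Q -> (Q -> Q) -> R -> Q
ordered: ✗, unused: u, w, v — weakening required
linear: ✗, unused: u, w, v — weakening required
affine: ✓, y, x, u, w, v: no repeats, contraction unneeded
relevant: ✗, unused: u, w, v — weakening required
unrestricted: ✓, typability at Q -> (Q -> Q) -> R -> Q is all that's needed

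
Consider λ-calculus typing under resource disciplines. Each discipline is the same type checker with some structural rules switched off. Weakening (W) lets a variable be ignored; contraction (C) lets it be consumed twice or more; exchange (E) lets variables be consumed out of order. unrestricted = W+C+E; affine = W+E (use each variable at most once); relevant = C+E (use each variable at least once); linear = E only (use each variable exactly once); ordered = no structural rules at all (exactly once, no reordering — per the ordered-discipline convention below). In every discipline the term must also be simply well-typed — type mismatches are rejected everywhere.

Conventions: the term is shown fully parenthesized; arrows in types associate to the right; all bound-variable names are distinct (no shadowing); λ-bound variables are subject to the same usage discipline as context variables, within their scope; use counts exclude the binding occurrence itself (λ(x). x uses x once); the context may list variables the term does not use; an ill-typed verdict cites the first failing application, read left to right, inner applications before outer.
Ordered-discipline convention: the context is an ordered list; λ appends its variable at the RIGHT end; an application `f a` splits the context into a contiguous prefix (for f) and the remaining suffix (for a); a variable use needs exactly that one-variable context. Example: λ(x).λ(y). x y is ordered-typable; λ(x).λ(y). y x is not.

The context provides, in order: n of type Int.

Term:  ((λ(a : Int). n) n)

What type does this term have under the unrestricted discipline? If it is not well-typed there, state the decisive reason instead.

term : Int
use counts: n ×2, a (bound) ×0
uses in reading order: n, n
typing: well-typed at Int
summary: ordered ✗, linear ✗, affine ✗, relevant ✗, unrestricted ✓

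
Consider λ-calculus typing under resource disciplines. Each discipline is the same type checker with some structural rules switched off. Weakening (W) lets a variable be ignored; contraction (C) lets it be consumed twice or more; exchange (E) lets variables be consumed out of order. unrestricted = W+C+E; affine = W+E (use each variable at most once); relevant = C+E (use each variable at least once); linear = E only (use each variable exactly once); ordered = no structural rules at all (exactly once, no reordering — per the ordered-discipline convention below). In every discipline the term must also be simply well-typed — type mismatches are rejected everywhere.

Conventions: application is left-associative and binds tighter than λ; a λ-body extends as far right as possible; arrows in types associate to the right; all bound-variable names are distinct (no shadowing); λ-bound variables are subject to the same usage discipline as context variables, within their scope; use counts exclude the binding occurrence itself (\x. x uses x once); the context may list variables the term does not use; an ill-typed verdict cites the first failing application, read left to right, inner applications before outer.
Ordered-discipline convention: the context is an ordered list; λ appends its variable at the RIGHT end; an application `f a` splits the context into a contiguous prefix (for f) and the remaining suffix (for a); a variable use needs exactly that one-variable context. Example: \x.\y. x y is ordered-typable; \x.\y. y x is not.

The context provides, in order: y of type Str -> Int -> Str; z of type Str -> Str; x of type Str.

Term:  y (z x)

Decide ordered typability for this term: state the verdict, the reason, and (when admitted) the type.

yes — y, z, x: once each, no exchange needed; term : Int -> Str
use counts: y: 1, z: 1, x: 1
use order (left to right): y, z, x
typing: well-typed — term : Int -> Str
across the five disciplines: ordered ✓ | linear ✓ | affine ✓ | relevant ✓ | unrestricted ✓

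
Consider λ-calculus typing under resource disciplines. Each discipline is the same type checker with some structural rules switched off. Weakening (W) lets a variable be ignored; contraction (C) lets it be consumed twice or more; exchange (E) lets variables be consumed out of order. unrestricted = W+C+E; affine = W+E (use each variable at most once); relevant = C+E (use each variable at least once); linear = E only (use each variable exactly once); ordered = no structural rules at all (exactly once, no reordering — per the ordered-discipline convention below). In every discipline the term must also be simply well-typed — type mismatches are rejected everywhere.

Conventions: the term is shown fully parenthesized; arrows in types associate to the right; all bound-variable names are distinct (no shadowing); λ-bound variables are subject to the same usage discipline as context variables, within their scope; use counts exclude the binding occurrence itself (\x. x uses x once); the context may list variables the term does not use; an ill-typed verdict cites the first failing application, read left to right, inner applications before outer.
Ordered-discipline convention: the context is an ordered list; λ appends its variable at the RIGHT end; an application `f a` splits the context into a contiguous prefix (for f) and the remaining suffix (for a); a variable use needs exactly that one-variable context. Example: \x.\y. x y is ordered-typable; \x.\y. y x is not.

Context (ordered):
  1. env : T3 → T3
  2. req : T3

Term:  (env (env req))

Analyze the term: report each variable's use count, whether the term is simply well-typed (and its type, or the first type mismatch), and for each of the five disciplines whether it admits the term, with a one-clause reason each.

counts: env ×2; req ×1
uses in reading order: env, env, req
typing: ✓ — T3
ordered ✗ (env ×2 used more than once (contraction))
linear ✗ (env ×2 used more than once (contraction))
affine ✗ (env ×2 used more than once (contraction))
relevant ✓ (every one of env, req appears)
unrestricted ✓ (simply typable at T3; W, C, E all held)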